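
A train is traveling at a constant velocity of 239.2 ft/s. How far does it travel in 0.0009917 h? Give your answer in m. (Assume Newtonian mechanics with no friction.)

v = 239.2 ft/s × 0.3048 = 72.9082 m/s
t = 0.0009917 h × 3600.0 = 3.57012 s
d = v × t = 72.9082 × 3.57012 = 260.3 m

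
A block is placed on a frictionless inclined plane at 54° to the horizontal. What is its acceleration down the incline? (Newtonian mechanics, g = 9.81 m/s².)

a = g sin(θ) = 9.81 × sin(54°) = 9.81 × 0.809 = 7.94 m/s²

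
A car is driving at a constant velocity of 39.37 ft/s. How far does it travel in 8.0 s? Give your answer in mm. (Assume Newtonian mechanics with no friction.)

v = 39.37 ft/s × 0.3048 = 12.0 m/s
d = v × t = 12.0 × 8.0 = 96.0 m
d = 96.0 m / 0.001 = 96000 mm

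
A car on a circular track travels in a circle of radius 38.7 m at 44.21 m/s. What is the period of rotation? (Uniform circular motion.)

T = 2πr/v = 2π×38.7/44.21 = 5.5 s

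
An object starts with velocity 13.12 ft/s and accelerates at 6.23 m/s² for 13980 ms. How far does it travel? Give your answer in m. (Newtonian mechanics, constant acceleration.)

v₀ = 13.12 ft/s × 0.3048 = 3.99898 m/s
t = 13980 ms × 0.001 = 13.98 s
d = v₀ × t + ½ × a × t² = 3.99898 × 13.98 + 0.5 × 6.23 × 13.98² = 664.7 m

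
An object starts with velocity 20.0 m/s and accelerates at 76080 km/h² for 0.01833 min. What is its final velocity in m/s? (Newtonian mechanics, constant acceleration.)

a = 76080 km/h² × 7.716049382716049e-05 = 5.87037 m/s²
t = 0.01833 min × 60.0 = 1.0998 s
v = v₀ + a × t = 20.0 + 5.87037 × 1.0998 = 26.46 m/s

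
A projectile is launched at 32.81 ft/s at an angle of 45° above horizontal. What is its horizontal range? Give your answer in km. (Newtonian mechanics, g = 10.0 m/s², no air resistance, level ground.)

v₀ = 32.81 ft/s × 0.3048 = 10.0005 m/s
R = v₀² × sin(2θ) / g = 10.0005² × sin(2 × 45°) / 10.0 = 100.01 × 1.0 / 10.0 = 10.001 m
R = 10.001 m / 1000.0 = 0.01 km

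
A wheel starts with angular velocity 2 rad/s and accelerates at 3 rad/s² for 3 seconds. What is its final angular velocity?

ω = ω₀ + αt = 2 + 3 × 3 = 11 rad/s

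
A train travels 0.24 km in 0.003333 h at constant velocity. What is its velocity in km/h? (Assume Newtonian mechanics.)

d = 0.24 km × 1000.0 = 240.0 m
t = 0.003333 h × 3600.0 = 11.9988 s
v = d / t = 240.0 / 11.9988 = 20.002 m/s
v = 20.002 m/s / 0.2777777777777778 = 72.01 km/h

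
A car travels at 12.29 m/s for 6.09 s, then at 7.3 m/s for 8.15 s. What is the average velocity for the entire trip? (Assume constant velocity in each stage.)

d₁ = v₁t₁ = 12.29 × 6.09 = 74.8461 m
d₂ = v₂t₂ = 7.3 × 8.15 = 59.495 m
d_total = 134.3411 m, t_total = 14.24 s
v_avg = d_total/t_total = 134.3411/14.24 = 9.43 m/s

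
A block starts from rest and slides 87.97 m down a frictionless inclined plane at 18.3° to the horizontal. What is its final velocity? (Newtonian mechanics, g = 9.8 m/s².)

a = g sin(θ) = 9.8 × sin(18.3°) = 3.0771 m/s²
v = √(2ad) = √(2 × 3.0771 × 87.97) = 23.27 m/s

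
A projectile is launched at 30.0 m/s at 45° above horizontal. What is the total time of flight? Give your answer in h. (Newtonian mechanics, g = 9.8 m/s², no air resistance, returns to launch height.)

T = 2 × v₀ × sin(θ) / g = 2 × 30.0 × sin(45°) / 9.8 = 2 × 30.0 × 0.707107 / 9.8 = 4.32923 s
T = 4.32923 s / 3600.0 = 0.001203 h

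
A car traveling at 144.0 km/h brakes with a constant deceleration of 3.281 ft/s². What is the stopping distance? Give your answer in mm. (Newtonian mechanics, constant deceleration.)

v₀ = 144.0 km/h × 0.2777777777777778 = 40.0 m/s
a = 3.281 ft/s² × 0.3048 = 1.00005 m/s²
d = v₀² / (2a) = 40.0² / (2 × 1.00005) = 1600.0 / 2.0001 = 799.96 m
d = 799.96 m / 0.001 = 800000 mm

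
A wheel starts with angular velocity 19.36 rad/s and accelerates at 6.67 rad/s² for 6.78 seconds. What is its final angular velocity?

ω = ω₀ + αt = 19.36 + 6.67 × 6.78 = 64.58 rad/s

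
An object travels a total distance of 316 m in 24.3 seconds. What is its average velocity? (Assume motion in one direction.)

v_avg = Δd / Δt = 316 / 24.3 = 13.0 m/s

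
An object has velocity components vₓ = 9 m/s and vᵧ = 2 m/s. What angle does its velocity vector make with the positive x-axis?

θ = arctan(vᵧ/vₓ) = arctan(2/9) = 12.53°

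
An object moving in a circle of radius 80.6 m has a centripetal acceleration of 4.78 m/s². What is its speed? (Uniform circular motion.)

v = √(a_c × r) = √(4.78 × 80.6) = 19.63 m/s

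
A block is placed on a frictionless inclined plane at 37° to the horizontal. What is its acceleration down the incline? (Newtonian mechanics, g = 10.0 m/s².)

a = g sin(θ) = 10.0 × sin(37°) = 10.0 × 0.6018 = 6.02 m/s²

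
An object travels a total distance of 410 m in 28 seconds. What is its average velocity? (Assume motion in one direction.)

v_avg = Δd / Δt = 410 / 28 = 14.64 m/s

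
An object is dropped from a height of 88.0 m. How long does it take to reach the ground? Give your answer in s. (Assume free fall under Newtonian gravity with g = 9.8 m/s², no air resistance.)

t = √(2h/g) = √(2 × 88.0 / 9.8) = 4.238 s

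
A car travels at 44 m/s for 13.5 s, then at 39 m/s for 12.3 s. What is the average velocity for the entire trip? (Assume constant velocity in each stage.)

d₁ = v₁t₁ = 44 × 13.5 = 594.0 m
d₂ = v₂t₂ = 39 × 12.3 = 479.7 m
d_total = 1073.7 m, t_total = 25.8 s
v_avg = d_total/t_total = 1073.7/25.8 = 41.62 m/s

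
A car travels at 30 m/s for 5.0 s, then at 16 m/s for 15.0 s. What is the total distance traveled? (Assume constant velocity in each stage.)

d₁ = v₁t₁ = 30 × 5.0 = 150.0 m
d₂ = v₂t₂ = 16 × 15.0 = 240.0 m
d_total = 150.0 + 240.0 = 390.0 m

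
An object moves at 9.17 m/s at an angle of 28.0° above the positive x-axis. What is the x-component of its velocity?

vₓ = v cos(θ) = 9.17 × cos(28.0°) = 8.1 m/s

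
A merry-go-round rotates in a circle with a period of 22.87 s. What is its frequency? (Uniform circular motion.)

f = 1/T = 1/22.87 = 0.0437 Hz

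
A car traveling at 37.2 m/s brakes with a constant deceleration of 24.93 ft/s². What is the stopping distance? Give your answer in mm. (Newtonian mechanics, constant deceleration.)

a = 24.93 ft/s² × 0.3048 = 7.59866 m/s²
d = v₀² / (2a) = 37.2² / (2 × 7.59866) = 1383.84 / 15.1973 = 91.0583 m
d = 91.0583 m / 0.001 = 91060 mm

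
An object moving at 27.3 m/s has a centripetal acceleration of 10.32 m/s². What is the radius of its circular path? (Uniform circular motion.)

r = v²/a_c = 27.3²/10.32 = 72.22 m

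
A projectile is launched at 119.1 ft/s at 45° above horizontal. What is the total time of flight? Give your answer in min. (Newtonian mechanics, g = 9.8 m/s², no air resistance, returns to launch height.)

v₀ = 119.1 ft/s × 0.3048 = 36.3017 m/s
T = 2 × v₀ × sin(θ) / g = 2 × 36.3017 × sin(45°) / 9.8 = 2 × 36.3017 × 0.707107 / 9.8 = 5.23861 s
T = 5.23861 s / 60.0 = 0.08731 min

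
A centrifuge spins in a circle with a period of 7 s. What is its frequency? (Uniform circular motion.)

f = 1/T = 1/7 = 0.1429 Hz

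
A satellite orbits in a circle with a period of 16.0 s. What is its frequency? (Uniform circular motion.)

f = 1/T = 1/16.0 = 0.0625 Hz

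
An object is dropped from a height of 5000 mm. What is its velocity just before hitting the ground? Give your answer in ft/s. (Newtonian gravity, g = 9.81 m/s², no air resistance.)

h = 5000 mm × 0.001 = 5.0 m
v = √(2gh) = √(2 × 9.81 × 5.0) = 9.90454 m/s
v = 9.90454 m/s / 0.3048 = 32.5 ft/s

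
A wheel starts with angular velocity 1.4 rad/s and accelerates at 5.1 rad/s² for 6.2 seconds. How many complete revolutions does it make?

θ = ω₀t + ½αt² = 1.4×6.2 + ½×5.1×6.2² = 106.702 rad
Total revolutions = θ/(2π) = 106.702/(2π) = 16.98
Complete revolutions = ⌊16.98⌋ = 16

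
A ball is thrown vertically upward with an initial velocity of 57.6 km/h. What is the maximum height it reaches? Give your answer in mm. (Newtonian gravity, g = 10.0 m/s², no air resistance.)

v₀ = 57.6 km/h × 0.2777777777777778 = 16.0 m/s
h_max = v₀² / (2g) = 16.0² / (2 × 10.0) = 256.0 / 20.0 = 12.8 m
h_max = 12.8 m / 0.001 = 12800 mm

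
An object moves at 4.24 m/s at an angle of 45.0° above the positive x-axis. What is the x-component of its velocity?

vₓ = v cos(θ) = 4.24 × cos(45.0°) = 3.0 m/s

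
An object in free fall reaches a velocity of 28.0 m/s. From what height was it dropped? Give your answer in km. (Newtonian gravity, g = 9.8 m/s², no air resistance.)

h = v² / (2g) = 28.0² / (2 × 9.8) = 40.0 m
h = 40.0 m / 1000.0 = 0.04 km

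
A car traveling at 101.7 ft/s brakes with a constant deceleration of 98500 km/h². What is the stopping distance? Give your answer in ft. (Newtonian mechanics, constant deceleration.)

v₀ = 101.7 ft/s × 0.3048 = 30.9982 m/s
a = 98500 km/h² × 7.716049382716049e-05 = 7.60031 m/s²
d = v₀² / (2a) = 30.9982² / (2 × 7.60031) = 960.888 / 15.2006 = 63.2138 m
d = 63.2138 m / 0.3048 = 207.4 ft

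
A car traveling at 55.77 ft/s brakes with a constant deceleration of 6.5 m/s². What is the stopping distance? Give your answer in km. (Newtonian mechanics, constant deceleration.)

v₀ = 55.77 ft/s × 0.3048 = 16.9987 m/s
d = v₀² / (2a) = 16.9987² / (2 × 6.5) = 288.956 / 13.0 = 22.2274 m
d = 22.2274 m / 1000.0 = 0.02223 km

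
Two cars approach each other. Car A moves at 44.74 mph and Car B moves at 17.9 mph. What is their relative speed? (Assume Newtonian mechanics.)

v_rel = v_A + v_B = 44.74 + 17.9 = 62.64 mph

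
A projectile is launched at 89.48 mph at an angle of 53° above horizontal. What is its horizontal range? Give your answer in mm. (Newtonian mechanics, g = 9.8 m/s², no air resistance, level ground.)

v₀ = 89.48 mph × 0.44704 = 40.0011 m/s
R = v₀² × sin(2θ) / g = 40.0011² × sin(2 × 53°) / 9.8 = 1600.09 × 0.961262 / 9.8 = 156.95 m
R = 156.95 m / 0.001 = 156900 mm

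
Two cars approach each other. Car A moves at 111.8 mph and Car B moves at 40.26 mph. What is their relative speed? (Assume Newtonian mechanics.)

v_rel = v_A + v_B = 111.8 + 40.26 = 152.06 mph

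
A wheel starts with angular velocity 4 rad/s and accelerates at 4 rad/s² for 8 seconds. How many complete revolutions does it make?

θ = ω₀t + ½αt² = 4×8 + ½×4×8² = 160.0 rad
Total revolutions = θ/(2π) = 160.0/(2π) = 25.46
Complete revolutions = ⌊25.46⌋ = 25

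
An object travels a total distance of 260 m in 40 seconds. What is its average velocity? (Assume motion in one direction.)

v_avg = Δd / Δt = 260 / 40 = 6.5 m/s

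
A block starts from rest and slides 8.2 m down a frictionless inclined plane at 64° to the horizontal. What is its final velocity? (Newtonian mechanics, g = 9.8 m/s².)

a = g sin(θ) = 9.8 × sin(64°) = 8.8082 m/s²
v = √(2ad) = √(2 × 8.8082 × 8.2) = 12.02 m/s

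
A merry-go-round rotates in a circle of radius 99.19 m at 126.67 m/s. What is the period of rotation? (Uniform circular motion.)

T = 2πr/v = 2π×99.19/126.67 = 4.92 s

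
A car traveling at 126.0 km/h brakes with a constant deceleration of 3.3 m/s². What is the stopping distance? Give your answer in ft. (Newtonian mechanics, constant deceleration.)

v₀ = 126.0 km/h × 0.2777777777777778 = 35.0 m/s
d = v₀² / (2a) = 35.0² / (2 × 3.3) = 1225.0 / 6.6 = 185.606 m
d = 185.606 m / 0.3048 = 608.9 ft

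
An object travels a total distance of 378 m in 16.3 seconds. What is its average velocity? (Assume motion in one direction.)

v_avg = Δd / Δt = 378 / 16.3 = 23.19 m/s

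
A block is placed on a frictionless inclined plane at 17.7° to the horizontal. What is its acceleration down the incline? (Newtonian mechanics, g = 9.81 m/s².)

a = g sin(θ) = 9.81 × sin(17.7°) = 9.81 × 0.304 = 2.98 m/s²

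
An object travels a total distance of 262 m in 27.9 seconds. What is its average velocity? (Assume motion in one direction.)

v_avg = Δd / Δt = 262 / 27.9 = 9.39 m/s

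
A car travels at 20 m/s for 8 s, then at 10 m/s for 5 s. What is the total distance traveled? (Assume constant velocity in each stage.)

d₁ = v₁t₁ = 20 × 8 = 160 m
d₂ = v₂t₂ = 10 × 5 = 50 m
d_total = 160 + 50 = 210 m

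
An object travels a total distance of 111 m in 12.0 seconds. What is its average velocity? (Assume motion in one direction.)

v_avg = Δd / Δt = 111 / 12.0 = 9.25 m/s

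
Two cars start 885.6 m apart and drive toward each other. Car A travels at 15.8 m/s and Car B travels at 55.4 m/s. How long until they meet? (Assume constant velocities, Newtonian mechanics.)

Combined speed: v_combined = 15.8 + 55.4 = 71.2 m/s
Time to meet: t = d/v_combined = 885.6/71.2 = 12.44 s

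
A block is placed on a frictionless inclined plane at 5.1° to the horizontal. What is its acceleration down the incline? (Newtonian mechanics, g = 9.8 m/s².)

a = g sin(θ) = 9.8 × sin(5.1°) = 9.8 × 0.0889 = 0.87 m/s²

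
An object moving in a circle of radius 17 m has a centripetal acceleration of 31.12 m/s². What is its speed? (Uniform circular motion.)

v = √(a_c × r) = √(31.12 × 17) = 23.0 m/s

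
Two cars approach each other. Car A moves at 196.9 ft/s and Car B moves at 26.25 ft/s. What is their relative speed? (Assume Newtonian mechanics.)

v_rel = v_A + v_B = 196.9 + 26.25 = 223.15 ft/s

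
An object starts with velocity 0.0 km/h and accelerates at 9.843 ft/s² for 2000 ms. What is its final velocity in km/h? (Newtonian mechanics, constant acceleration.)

v₀ = 0.0 km/h × 0.2777777777777778 = 0.0 m/s
a = 9.843 ft/s² × 0.3048 = 3.00015 m/s²
t = 2000 ms × 0.001 = 2.0 s
v = v₀ + a × t = 0.0 + 3.00015 × 2.0 = 6.0003 m/s
v = 6.0003 m/s / 0.2777777777777778 = 21.6 km/h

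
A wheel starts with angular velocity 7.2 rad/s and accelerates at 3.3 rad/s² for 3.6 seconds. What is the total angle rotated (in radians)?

θ = ω₀t + ½αt² = 7.2×3.6 + ½×3.3×3.6² = 47.3 rad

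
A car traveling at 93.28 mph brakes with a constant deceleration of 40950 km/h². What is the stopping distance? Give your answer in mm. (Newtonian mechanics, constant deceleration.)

v₀ = 93.28 mph × 0.44704 = 41.6999 m/s
a = 40950 km/h² × 7.716049382716049e-05 = 3.15972 m/s²
d = v₀² / (2a) = 41.6999² / (2 × 3.15972) = 1738.88 / 6.31944 = 275.164 m
d = 275.164 m / 0.001 = 275200 mm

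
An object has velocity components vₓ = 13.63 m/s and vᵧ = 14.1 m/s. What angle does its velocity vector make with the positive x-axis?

θ = arctan(vᵧ/vₓ) = arctan(14.1/13.63) = 45.97°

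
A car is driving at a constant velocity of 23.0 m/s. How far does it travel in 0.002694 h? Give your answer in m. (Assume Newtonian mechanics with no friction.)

t = 0.002694 h × 3600.0 = 9.6984 s
d = v × t = 23.0 × 9.6984 = 223.1 m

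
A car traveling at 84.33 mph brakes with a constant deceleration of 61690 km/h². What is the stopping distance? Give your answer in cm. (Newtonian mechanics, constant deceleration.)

v₀ = 84.33 mph × 0.44704 = 37.6989 m/s
a = 61690 km/h² × 7.716049382716049e-05 = 4.76003 m/s²
d = v₀² / (2a) = 37.6989² / (2 × 4.76003) = 1421.21 / 9.52006 = 149.286 m
d = 149.286 m / 0.01 = 14930 cm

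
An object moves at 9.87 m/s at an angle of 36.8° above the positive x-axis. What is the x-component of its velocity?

vₓ = v cos(θ) = 9.87 × cos(36.8°) = 7.9 m/s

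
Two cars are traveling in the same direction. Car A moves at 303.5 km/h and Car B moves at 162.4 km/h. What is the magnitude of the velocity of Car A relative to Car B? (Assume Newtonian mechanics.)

v_rel = |v_A - v_B| = |303.5 - 162.4| = 141.1 km/h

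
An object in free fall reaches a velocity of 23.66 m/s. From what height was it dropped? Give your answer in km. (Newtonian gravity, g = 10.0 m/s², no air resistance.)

h = v² / (2g) = 23.66² / (2 × 10.0) = 27.9898 m
h = 27.9898 m / 1000.0 = 0.02799 km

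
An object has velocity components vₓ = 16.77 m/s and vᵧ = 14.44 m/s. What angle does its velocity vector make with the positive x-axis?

θ = arctan(vᵧ/vₓ) = arctan(14.44/16.77) = 40.73°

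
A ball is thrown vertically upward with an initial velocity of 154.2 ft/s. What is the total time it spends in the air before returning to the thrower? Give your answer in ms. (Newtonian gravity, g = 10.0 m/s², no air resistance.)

v₀ = 154.2 ft/s × 0.3048 = 47.0002 m/s
t_total = 2 × v₀ / g = 2 × 47.0002 / 10.0 = 9.40004 s
t_total = 9.40004 s / 0.001 = 9400 ms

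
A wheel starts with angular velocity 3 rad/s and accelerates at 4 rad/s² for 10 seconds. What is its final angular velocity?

ω = ω₀ + αt = 3 + 4 × 10 = 43 rad/s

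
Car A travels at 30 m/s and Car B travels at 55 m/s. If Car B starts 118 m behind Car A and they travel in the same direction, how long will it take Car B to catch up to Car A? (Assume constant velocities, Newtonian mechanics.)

Relative speed: v_rel = 55 - 30 = 25 m/s
Time to catch: t = d₀/v_rel = 118/25 = 4.72 s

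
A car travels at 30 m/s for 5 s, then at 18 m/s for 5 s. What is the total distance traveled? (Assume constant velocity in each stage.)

d₁ = v₁t₁ = 30 × 5 = 150 m
d₂ = v₂t₂ = 18 × 5 = 90 m
d_total = 150 + 90 = 240 m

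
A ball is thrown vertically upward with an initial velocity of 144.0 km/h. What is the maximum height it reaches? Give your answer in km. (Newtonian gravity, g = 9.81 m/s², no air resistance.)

v₀ = 144.0 km/h × 0.2777777777777778 = 40.0 m/s
h_max = v₀² / (2g) = 40.0² / (2 × 9.81) = 1600.0 / 19.62 = 81.5494 m
h_max = 81.5494 m / 1000.0 = 0.08155 km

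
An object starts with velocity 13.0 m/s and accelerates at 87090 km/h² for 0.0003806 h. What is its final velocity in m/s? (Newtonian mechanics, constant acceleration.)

a = 87090 km/h² × 7.716049382716049e-05 = 6.71991 m/s²
t = 0.0003806 h × 3600.0 = 1.37016 s
v = v₀ + a × t = 13.0 + 6.71991 × 1.37016 = 22.21 m/s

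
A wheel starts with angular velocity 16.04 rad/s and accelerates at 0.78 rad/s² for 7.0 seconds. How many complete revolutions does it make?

θ = ω₀t + ½αt² = 16.04×7.0 + ½×0.78×7.0² = 131.39 rad
Total revolutions = θ/(2π) = 131.39/(2π) = 20.91
Complete revolutions = ⌊20.91⌋ = 20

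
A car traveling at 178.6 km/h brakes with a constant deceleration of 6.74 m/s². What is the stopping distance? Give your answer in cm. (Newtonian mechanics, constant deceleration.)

v₀ = 178.6 km/h × 0.2777777777777778 = 49.6111 m/s
d = v₀² / (2a) = 49.6111² / (2 × 6.74) = 2461.26 / 13.48 = 182.586 m
d = 182.586 m / 0.01 = 18260 cm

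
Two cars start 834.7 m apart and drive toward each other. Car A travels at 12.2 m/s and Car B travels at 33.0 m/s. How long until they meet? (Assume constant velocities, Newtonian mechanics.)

Combined speed: v_combined = 12.2 + 33.0 = 45.2 m/s
Time to meet: t = d/v_combined = 834.7/45.2 = 18.47 s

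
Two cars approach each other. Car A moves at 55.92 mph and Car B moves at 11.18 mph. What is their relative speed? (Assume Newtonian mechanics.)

v_rel = v_A + v_B = 55.92 + 11.18 = 67.1 mph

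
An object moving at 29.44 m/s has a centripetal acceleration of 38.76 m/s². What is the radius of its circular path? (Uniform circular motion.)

r = v²/a_c = 29.44²/38.76 = 22.36 m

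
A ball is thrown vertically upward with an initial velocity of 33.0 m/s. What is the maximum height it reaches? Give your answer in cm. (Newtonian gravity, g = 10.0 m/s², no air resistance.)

h_max = v₀² / (2g) = 33.0² / (2 × 10.0) = 1089.0 / 20.0 = 54.45 m
h_max = 54.45 m / 0.01 = 5445 cm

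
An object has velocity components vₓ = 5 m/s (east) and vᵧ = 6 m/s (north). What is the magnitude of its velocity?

|v| = √(vₓ² + vᵧ²) = √(5² + 6²) = √(61) = 7.81 m/s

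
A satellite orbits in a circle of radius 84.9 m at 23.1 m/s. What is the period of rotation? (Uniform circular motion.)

T = 2πr/v = 2π×84.9/23.1 = 23.09 s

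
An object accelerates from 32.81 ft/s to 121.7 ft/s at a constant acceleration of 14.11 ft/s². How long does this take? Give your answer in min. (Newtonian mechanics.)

v₀ = 32.81 ft/s × 0.3048 = 10.0005 m/s
v = 121.7 ft/s × 0.3048 = 37.0942 m/s
a = 14.11 ft/s² × 0.3048 = 4.30073 m/s²
t = (v - v₀) / a = (37.0942 - 10.0005) / 4.30073 = 6.29979 s
t = 6.29979 s / 60.0 = 0.105 min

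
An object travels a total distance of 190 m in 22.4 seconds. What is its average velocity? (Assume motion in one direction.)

v_avg = Δd / Δt = 190 / 22.4 = 8.48 m/s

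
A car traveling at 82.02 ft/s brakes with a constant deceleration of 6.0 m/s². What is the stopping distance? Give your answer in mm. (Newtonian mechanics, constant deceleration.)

v₀ = 82.02 ft/s × 0.3048 = 24.9997 m/s
d = v₀² / (2a) = 24.9997² / (2 × 6.0) = 624.985 / 12.0 = 52.0821 m
d = 52.0821 m / 0.001 = 52080 mm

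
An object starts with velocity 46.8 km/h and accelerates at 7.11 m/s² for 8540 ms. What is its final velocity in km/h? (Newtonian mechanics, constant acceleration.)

v₀ = 46.8 km/h × 0.2777777777777778 = 13.0 m/s
t = 8540 ms × 0.001 = 8.54 s
v = v₀ + a × t = 13.0 + 7.11 × 8.54 = 73.7194 m/s
v = 73.7194 m/s / 0.2777777777777778 = 265.4 km/h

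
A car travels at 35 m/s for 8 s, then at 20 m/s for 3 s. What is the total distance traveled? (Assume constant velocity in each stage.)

d₁ = v₁t₁ = 35 × 8 = 280 m
d₂ = v₂t₂ = 20 × 3 = 60 m
d_total = 280 + 60 = 340 m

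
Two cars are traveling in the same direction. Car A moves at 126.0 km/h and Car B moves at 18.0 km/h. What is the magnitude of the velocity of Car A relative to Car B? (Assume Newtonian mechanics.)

v_rel = |v_A - v_B| = |126.0 - 18.0| = 108.0 km/h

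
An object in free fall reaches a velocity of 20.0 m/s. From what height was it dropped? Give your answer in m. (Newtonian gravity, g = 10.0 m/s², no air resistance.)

h = v² / (2g) = 20.0² / (2 × 10.0) = 20.0 m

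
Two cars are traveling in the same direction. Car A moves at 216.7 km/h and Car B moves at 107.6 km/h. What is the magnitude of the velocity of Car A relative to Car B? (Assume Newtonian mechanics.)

v_rel = |v_A - v_B| = |216.7 - 107.6| = 109.1 km/h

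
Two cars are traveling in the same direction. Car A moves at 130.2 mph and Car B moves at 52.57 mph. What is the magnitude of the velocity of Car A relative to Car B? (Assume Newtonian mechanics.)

v_rel = |v_A - v_B| = |130.2 - 52.57| = 77.63 mph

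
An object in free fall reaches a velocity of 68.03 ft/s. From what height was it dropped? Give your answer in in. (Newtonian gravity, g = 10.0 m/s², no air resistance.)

v = 68.03 ft/s × 0.3048 = 20.7355 m/s
h = v² / (2g) = 20.7355² / (2 × 10.0) = 21.498 m
h = 21.498 m / 0.0254 = 846.4 in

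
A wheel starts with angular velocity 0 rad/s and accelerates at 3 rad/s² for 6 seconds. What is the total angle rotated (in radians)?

θ = ω₀t + ½αt² = 0×6 + ½×3×6² = 54.0 rad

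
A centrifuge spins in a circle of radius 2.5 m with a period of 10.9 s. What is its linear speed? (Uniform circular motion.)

v = 2πr/T = 2π×2.5/10.9 = 1.44 m/s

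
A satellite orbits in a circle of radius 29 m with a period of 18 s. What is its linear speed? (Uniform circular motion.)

v = 2πr/T = 2π×29/18 = 10.12 m/s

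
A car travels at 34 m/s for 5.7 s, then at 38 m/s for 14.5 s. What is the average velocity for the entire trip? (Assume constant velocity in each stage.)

d₁ = v₁t₁ = 34 × 5.7 = 193.8 m
d₂ = v₂t₂ = 38 × 14.5 = 551.0 m
d_total = 744.8 m, t_total = 20.2 s
v_avg = d_total/t_total = 744.8/20.2 = 36.87 m/s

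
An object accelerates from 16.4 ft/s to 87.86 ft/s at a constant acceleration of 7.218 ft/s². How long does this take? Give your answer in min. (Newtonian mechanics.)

v₀ = 16.4 ft/s × 0.3048 = 4.99872 m/s
v = 87.86 ft/s × 0.3048 = 26.7797 m/s
a = 7.218 ft/s² × 0.3048 = 2.20005 m/s²
t = (v - v₀) / a = (26.7797 - 4.99872) / 2.20005 = 9.90022 s
t = 9.90022 s / 60.0 = 0.165 min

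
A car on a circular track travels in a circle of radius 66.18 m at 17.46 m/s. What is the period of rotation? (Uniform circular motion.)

T = 2πr/v = 2π×66.18/17.46 = 23.82 s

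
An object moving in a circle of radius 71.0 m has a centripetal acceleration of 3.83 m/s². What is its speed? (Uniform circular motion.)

v = √(a_c × r) = √(3.83 × 71.0) = 16.49 m/s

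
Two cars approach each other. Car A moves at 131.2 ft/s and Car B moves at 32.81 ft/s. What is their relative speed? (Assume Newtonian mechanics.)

v_rel = v_A + v_B = 131.2 + 32.81 = 164.01 ft/s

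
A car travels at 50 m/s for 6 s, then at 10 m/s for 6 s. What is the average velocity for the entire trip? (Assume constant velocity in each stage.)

d₁ = v₁t₁ = 50 × 6 = 300 m
d₂ = v₂t₂ = 10 × 6 = 60 m
d_total = 360 m, t_total = 12 s
v_avg = d_total/t_total = 360/12 = 30.0 m/s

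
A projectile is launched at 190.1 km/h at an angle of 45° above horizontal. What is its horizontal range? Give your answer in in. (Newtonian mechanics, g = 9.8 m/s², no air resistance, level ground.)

v₀ = 190.1 km/h × 0.2777777777777778 = 52.8056 m/s
R = v₀² × sin(2θ) / g = 52.8056² × sin(2 × 45°) / 9.8 = 2788.43 × 1.0 / 9.8 = 284.534 m
R = 284.534 m / 0.0254 = 11200 in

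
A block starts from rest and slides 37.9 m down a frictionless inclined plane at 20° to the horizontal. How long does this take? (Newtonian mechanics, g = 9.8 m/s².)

a = g sin(θ) = 9.8 × sin(20°) = 3.3518 m/s²
t = √(2d/a) = √(2 × 37.9 / 3.3518) = 4.76 s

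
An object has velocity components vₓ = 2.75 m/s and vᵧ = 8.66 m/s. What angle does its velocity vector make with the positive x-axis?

θ = arctan(vᵧ/vₓ) = arctan(8.66/2.75) = 72.38°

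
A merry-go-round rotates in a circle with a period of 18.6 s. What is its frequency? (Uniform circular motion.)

f = 1/T = 1/18.6 = 0.0538 Hz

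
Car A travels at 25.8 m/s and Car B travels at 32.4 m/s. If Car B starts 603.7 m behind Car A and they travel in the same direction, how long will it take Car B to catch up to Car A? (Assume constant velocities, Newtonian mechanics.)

Relative speed: v_rel = 32.4 - 25.8 = 6.6 m/s
Time to catch: t = d₀/v_rel = 603.7/6.6 = 91.47 s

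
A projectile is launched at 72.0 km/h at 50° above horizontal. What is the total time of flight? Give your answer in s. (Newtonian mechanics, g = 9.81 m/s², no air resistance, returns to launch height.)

v₀ = 72.0 km/h × 0.2777777777777778 = 20.0 m/s
T = 2 × v₀ × sin(θ) / g = 2 × 20.0 × sin(50°) / 9.81 = 2 × 20.0 × 0.766044 / 9.81 = 3.124 s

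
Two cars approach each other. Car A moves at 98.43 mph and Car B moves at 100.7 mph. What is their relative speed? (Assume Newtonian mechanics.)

v_rel = v_A + v_B = 98.43 + 100.7 = 199.13 mph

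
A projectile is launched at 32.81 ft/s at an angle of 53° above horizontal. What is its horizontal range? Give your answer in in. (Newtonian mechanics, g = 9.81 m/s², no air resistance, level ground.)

v₀ = 32.81 ft/s × 0.3048 = 10.0005 m/s
R = v₀² × sin(2θ) / g = 10.0005² × sin(2 × 53°) / 9.81 = 100.01 × 0.961262 / 9.81 = 9.79978 m
R = 9.79978 m / 0.0254 = 385.8 in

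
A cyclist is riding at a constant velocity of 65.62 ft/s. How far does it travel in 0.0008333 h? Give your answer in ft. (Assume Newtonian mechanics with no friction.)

v = 65.62 ft/s × 0.3048 = 20.001 m/s
t = 0.0008333 h × 3600.0 = 2.99988 s
d = v × t = 20.001 × 2.99988 = 60.0006 m
d = 60.0006 m / 0.3048 = 196.9 ft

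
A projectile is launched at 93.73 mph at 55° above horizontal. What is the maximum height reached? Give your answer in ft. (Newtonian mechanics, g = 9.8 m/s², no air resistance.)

v₀ = 93.73 mph × 0.44704 = 41.9011 m/s
H = v₀² × sin²(θ) / (2g) = 41.9011² × sin(55°)² / (2 × 9.8) = 1755.7 × 0.67101 / 19.6 = 60.1067 m
H = 60.1067 m / 0.3048 = 197.2 ft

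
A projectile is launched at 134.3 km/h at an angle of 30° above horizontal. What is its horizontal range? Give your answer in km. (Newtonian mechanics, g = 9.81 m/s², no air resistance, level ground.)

v₀ = 134.3 km/h × 0.2777777777777778 = 37.3056 m/s
R = v₀² × sin(2θ) / g = 37.3056² × sin(2 × 30°) / 9.81 = 1391.71 × 0.866025 / 9.81 = 122.86 m
R = 122.86 m / 1000.0 = 0.1229 km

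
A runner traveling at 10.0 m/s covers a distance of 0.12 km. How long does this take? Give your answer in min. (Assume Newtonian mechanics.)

d = 0.12 km × 1000.0 = 120.0 m
t = d / v = 120.0 / 10.0 = 12.0 s
t = 12.0 s / 60.0 = 0.2 min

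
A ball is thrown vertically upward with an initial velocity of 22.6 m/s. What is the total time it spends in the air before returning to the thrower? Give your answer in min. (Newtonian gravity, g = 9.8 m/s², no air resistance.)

t_total = 2 × v₀ / g = 2 × 22.6 / 9.8 = 4.61224 s
t_total = 4.61224 s / 60.0 = 0.07687 min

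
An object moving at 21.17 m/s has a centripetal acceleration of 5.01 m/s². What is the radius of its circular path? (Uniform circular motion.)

r = v²/a_c = 21.17²/5.01 = 89.45 m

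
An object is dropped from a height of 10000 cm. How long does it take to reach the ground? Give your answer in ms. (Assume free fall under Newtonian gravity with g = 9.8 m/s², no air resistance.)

h = 10000 cm × 0.01 = 100.0 m
t = √(2h/g) = √(2 × 100.0 / 9.8) = 4.51754 s
t = 4.51754 s / 0.001 = 4518 ms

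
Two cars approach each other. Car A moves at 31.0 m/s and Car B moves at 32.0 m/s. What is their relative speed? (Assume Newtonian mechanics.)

v_rel = v_A + v_B = 31.0 + 32.0 = 63.0 m/s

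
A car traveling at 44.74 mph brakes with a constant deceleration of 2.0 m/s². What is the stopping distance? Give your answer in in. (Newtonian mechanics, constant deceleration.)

v₀ = 44.74 mph × 0.44704 = 20.0006 m/s
d = v₀² / (2a) = 20.0006² / (2 × 2.0) = 400.024 / 4.0 = 100.006 m
d = 100.006 m / 0.0254 = 3937 in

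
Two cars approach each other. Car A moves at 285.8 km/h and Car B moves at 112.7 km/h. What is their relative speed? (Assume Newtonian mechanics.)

v_rel = v_A + v_B = 285.8 + 112.7 = 398.5 km/h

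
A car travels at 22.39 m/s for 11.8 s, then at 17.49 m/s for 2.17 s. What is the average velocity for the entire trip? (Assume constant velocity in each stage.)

d₁ = v₁t₁ = 22.39 × 11.8 = 264.202 m
d₂ = v₂t₂ = 17.49 × 2.17 = 37.9533 m
d_total = 302.1553 m, t_total = 13.97 s
v_avg = d_total/t_total = 302.1553/13.97 = 21.63 m/s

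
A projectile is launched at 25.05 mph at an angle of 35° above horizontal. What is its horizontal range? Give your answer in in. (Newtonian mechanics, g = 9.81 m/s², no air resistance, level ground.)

v₀ = 25.05 mph × 0.44704 = 11.1984 m/s
R = v₀² × sin(2θ) / g = 11.1984² × sin(2 × 35°) / 9.81 = 125.404 × 0.939693 / 9.81 = 12.0124 m
R = 12.0124 m / 0.0254 = 472.9 in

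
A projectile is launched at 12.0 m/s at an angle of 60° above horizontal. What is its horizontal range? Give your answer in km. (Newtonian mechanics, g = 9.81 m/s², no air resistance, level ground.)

R = v₀² × sin(2θ) / g = 12.0² × sin(2 × 60°) / 9.81 = 144.0 × 0.866025 / 9.81 = 12.7123 m
R = 12.7123 m / 1000.0 = 0.01271 km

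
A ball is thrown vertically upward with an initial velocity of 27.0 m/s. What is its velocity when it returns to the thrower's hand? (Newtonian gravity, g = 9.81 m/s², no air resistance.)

By conservation of energy (no air resistance), the ball returns to the throw height with the same speed as launch, but directed downward.
|v_ground| = v₀ = 27.0 m/s
v_ground = 27.0 m/s (downward)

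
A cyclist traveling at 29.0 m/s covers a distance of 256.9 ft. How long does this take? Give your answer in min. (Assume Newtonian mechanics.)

d = 256.9 ft × 0.3048 = 78.3031 m
t = d / v = 78.3031 / 29.0 = 2.70011 s
t = 2.70011 s / 60.0 = 0.045 min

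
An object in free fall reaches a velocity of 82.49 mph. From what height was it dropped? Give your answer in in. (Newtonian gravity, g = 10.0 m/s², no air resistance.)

v = 82.49 mph × 0.44704 = 36.8763 m/s
h = v² / (2g) = 36.8763² / (2 × 10.0) = 67.9931 m
h = 67.9931 m / 0.0254 = 2677 in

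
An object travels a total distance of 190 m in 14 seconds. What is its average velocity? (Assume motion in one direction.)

v_avg = Δd / Δt = 190 / 14 = 13.57 m/s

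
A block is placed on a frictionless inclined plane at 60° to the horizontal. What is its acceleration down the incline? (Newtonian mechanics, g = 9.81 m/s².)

a = g sin(θ) = 9.81 × sin(60°) = 9.81 × 0.866 = 8.5 m/s²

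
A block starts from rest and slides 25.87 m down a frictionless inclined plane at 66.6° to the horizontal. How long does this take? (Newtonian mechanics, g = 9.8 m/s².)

a = g sin(θ) = 9.8 × sin(66.6°) = 8.994 m/s²
t = √(2d/a) = √(2 × 25.87 / 8.994) = 2.4 s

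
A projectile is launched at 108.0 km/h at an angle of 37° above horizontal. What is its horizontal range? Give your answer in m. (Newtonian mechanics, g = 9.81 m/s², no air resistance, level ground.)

v₀ = 108.0 km/h × 0.2777777777777778 = 30.0 m/s
R = v₀² × sin(2θ) / g = 30.0² × sin(2 × 37°) / 9.81 = 900.0 × 0.961262 / 9.81 = 88.19 m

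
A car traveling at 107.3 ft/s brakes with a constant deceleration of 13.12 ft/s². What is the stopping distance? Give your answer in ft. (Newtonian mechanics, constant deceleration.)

v₀ = 107.3 ft/s × 0.3048 = 32.705 m/s
a = 13.12 ft/s² × 0.3048 = 3.99898 m/s²
d = v₀² / (2a) = 32.705² / (2 × 3.99898) = 1069.62 / 7.99796 = 133.737 m
d = 133.737 m / 0.3048 = 438.8 ft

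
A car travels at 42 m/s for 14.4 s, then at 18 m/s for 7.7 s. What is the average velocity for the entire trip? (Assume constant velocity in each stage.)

d₁ = v₁t₁ = 42 × 14.4 = 604.8 m
d₂ = v₂t₂ = 18 × 7.7 = 138.6 m
d_total = 743.4 m, t_total = 22.1 s
v_avg = d_total/t_total = 743.4/22.1 = 33.64 m/s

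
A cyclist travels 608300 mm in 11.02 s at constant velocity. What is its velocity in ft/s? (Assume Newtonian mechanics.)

d = 608300 mm × 0.001 = 608.3 m
v = d / t = 608.3 / 11.02 = 55.1996 m/s
v = 55.1996 m/s / 0.3048 = 181.1 ft/s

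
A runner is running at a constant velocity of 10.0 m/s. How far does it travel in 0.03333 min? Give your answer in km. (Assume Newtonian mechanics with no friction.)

t = 0.03333 min × 60.0 = 1.9998 s
d = v × t = 10.0 × 1.9998 = 19.998 m
d = 19.998 m / 1000.0 = 0.02 km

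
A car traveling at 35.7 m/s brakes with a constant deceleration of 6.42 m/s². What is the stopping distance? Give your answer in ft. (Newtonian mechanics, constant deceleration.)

d = v₀² / (2a) = 35.7² / (2 × 6.42) = 1274.49 / 12.84 = 99.2593 m
d = 99.2593 m / 0.3048 = 325.7 ft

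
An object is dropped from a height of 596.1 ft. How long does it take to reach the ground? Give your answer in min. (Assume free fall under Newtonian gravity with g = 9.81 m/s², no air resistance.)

h = 596.1 ft × 0.3048 = 181.691 m
t = √(2h/g) = √(2 × 181.691 / 9.81) = 6.08621 s
t = 6.08621 s / 60.0 = 0.1014 min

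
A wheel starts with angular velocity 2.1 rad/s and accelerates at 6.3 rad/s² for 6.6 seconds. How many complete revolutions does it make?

θ = ω₀t + ½αt² = 2.1×6.6 + ½×6.3×6.6² = 151.074 rad
Total revolutions = θ/(2π) = 151.074/(2π) = 24.04
Complete revolutions = ⌊24.04⌋ = 24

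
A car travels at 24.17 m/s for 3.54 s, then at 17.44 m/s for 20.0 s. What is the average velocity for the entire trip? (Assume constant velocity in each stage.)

d₁ = v₁t₁ = 24.17 × 3.54 = 85.5618 m
d₂ = v₂t₂ = 17.44 × 20.0 = 348.8 m
d_total = 434.3618 m, t_total = 23.54 s
v_avg = d_total/t_total = 434.3618/23.54 = 18.45 m/s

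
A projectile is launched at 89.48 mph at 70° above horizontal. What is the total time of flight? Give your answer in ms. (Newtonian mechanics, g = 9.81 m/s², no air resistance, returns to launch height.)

v₀ = 89.48 mph × 0.44704 = 40.0011 m/s
T = 2 × v₀ × sin(θ) / g = 2 × 40.0011 × sin(70°) / 9.81 = 2 × 40.0011 × 0.939693 / 9.81 = 7.66335 s
T = 7.66335 s / 0.001 = 7663 ms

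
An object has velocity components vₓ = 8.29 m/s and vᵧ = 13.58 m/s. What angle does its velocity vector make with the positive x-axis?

θ = arctan(vᵧ/vₓ) = arctan(13.58/8.29) = 58.6°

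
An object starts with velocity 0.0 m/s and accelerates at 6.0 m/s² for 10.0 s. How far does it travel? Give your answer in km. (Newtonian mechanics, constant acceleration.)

d = v₀ × t + ½ × a × t² = 0.0 × 10.0 + 0.5 × 6.0 × 10.0² = 300.0 m
d = 300.0 m / 1000.0 = 0.3 km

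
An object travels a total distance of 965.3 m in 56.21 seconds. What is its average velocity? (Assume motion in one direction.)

v_avg = Δd / Δt = 965.3 / 56.21 = 17.17 m/s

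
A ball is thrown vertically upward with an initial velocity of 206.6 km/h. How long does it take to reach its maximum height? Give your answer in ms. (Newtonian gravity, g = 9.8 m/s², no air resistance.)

v₀ = 206.6 km/h × 0.2777777777777778 = 57.3889 m/s
t_up = v₀ / g = 57.3889 / 9.8 = 5.85601 s
t_up = 5.85601 s / 0.001 = 5856 ms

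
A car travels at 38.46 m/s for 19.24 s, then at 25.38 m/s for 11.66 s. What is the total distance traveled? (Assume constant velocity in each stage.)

d₁ = v₁t₁ = 38.46 × 19.24 = 739.9704 m
d₂ = v₂t₂ = 25.38 × 11.66 = 295.9308 m
d_total = 739.9704 + 295.9308 = 1035.9 m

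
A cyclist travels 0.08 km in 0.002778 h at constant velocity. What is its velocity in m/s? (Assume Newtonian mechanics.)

d = 0.08 km × 1000.0 = 80.0 m
t = 0.002778 h × 3600.0 = 10.0008 s
v = d / t = 80.0 / 10.0008 = 7.999 m/s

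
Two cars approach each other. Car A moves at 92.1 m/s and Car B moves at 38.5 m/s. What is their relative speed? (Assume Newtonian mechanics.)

v_rel = v_A + v_B = 92.1 + 38.5 = 130.6 m/s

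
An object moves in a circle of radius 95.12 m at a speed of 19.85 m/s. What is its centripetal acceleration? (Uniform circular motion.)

a_c = v²/r = 19.85²/95.12 = 394.0225/95.12 = 4.14 m/s²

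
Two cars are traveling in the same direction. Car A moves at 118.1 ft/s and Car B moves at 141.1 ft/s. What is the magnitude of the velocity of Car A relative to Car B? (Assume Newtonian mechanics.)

v_rel = |v_A - v_B| = |118.1 - 141.1| = 23.0 ft/s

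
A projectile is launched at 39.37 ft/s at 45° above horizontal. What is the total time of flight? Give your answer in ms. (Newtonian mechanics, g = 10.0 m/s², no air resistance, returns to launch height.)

v₀ = 39.37 ft/s × 0.3048 = 12.0 m/s
T = 2 × v₀ × sin(θ) / g = 2 × 12.0 × sin(45°) / 10.0 = 2 × 12.0 × 0.707107 / 10.0 = 1.69706 s
T = 1.69706 s / 0.001 = 1697 ms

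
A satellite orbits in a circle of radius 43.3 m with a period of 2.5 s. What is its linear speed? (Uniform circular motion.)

v = 2πr/T = 2π×43.3/2.5 = 108.82 m/s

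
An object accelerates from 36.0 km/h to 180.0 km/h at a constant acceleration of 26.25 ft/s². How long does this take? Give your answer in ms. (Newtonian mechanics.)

v₀ = 36.0 km/h × 0.2777777777777778 = 10.0 m/s
v = 180.0 km/h × 0.2777777777777778 = 50.0 m/s
a = 26.25 ft/s² × 0.3048 = 8.001 m/s²
t = (v - v₀) / a = (50.0 - 10.0) / 8.001 = 4.99938 s
t = 4.99938 s / 0.001 = 4999 ms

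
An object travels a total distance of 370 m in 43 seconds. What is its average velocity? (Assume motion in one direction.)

v_avg = Δd / Δt = 370 / 43 = 8.6 m/s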